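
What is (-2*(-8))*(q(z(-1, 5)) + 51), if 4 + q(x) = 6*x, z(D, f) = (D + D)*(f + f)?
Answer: -1168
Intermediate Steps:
z(D, f) = 4*D*f (z(D, f) = (2*D)*(2*f) = 4*D*f)
q(x) = -4 + 6*x
(-2*(-8))*(q(z(-1, 5)) + 51) = (-2*(-8))*((-4 + 6*(4*(-1)*5)) + 51) = 16*((-4 + 6*(-20)) + 51) = 16*((-4 - 120) + 51) = 16*(-124 + 51) = 16*(-73) = -1168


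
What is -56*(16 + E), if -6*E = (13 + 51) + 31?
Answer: -28/3 ≈ -9.3333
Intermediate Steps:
E = -95/6 (E = -((13 + 51) + 31)/6 = -(64 + 31)/6 = -1/6*95 = -95/6 ≈ -15.833)
-56*(16 + E) = -56*(16 - 95/6) = -56*1/6 = -28/3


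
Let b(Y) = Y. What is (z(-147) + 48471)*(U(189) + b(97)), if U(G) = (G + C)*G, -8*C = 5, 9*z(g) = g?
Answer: 10378953259/6 ≈ 1.7298e+9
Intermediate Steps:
z(g) = g/9
C = -5/8 (C = -⅛*5 = -5/8 ≈ -0.62500)
U(G) = G*(-5/8 + G) (U(G) = (G - 5/8)*G = (-5/8 + G)*G = G*(-5/8 + G))
(z(-147) + 48471)*(U(189) + b(97)) = ((⅑)*(-147) + 48471)*((⅛)*189*(-5 + 8*189) + 97) = (-49/3 + 48471)*((⅛)*189*(-5 + 1512) + 97) = 145364*((⅛)*189*1507 + 97)/3 = 145364*(284823/8 + 97)/3 = (145364/3)*(285599/8) = 10378953259/6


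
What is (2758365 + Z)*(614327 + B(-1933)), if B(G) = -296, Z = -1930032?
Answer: 508622140323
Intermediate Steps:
(2758365 + Z)*(614327 + B(-1933)) = (2758365 - 1930032)*(614327 - 296) = 828333*614031 = 508622140323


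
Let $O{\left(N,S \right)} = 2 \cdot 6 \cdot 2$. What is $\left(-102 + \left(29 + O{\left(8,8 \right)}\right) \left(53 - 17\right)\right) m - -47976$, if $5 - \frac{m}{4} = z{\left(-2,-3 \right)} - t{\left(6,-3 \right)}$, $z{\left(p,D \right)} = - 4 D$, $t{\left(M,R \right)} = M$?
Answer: $40752$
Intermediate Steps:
$O{\left(N,S \right)} = 24$ ($O{\left(N,S \right)} = 12 \cdot 2 = 24$)
$m = -4$ ($m = 20 - 4 \left(\left(-4\right) \left(-3\right) - 6\right) = 20 - 4 \left(12 - 6\right) = 20 - 24 = -4$)
$\left(-102 + \left(29 + O{\left(8,8 \right)}\right) \left(53 - 17\right)\right) m - -47976 = \left(-102 + \left(29 + 24\right) \left(53 - 17\right)\right) \left(-4\right) - -47976 = \left(-102 + 53 \cdot 36\right) \left(-4\right) + 47976 = \left(-102 + 1908\right) \left(-4\right) + 47976 = 1806 \left(-4\right) + 47976 = -7224 + 47976 = 40752$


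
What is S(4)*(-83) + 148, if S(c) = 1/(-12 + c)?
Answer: 1267/8 ≈ 158.38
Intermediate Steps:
S(4)*(-83) + 148 = -83/(-12 + 4) + 148 = -83/(-8) + 148 = -⅛*(-83) + 148 = 83/8 + 148 = 1267/8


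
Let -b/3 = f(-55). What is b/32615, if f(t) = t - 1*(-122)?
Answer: -201/32615 ≈ -0.0061628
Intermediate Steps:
f(t) = 122 + t (f(t) = t + 122 = 122 + t)
b = -201 (b = -3*(122 - 55) = -3*67 = -201)
b/32615 = -201/32615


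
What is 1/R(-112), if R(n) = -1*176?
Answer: -1/176 ≈ -0.0056818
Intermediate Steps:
R(n) = -176
1/R(-112) = 1/(-176) = -1/176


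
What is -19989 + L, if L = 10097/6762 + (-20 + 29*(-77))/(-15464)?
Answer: -45435429173/2273208 ≈ -19987.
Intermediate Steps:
L = 3725539/2273208 (L = 10097*(1/6762) + (-20 - 2233)*(-1/15464) = 439/294 - 2253*(-1/15464) = 439/294 + 2253/15464 = 3725539/2273208 ≈ 1.6389)
-19989 + L = -19989 + 3725539/2273208 = -45435429173/2273208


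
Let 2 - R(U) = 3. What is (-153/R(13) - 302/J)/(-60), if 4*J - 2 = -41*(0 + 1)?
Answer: -1435/468 ≈ -3.0662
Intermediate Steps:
J = -39/4 (J = 1/2 + (-41*(0 + 1))/4 = 1/2 + (-41*1)/4 = 1/2 + (1/4)*(-41) = 1/2 - 41/4 = -39/4 ≈ -9.7500)
R(U) = -1 (R(U) = 2 - 1*3 = 2 - 3 = -1)
(-153/R(13) - 302/J)/(-60) = (-153/(-1) - 302/(-39/4))/(-60) = (-153*(-1) - 302*(-4/39))*(-1/60) = (153 + 1208/39)*(-1/60) = (7175/39)*(-1/60) = -1435/468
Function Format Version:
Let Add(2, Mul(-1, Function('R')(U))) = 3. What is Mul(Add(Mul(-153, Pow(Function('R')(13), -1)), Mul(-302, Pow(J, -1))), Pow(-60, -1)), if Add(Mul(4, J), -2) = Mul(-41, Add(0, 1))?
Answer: Rational(-1435, 468) ≈ -3.0662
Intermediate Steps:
J = Rational(-39, 4) (J = Add(Rational(1, 2), Mul(Rational(1, 4), Mul(-41, Add(0, 1)))) = Add(Rational(1, 2), Mul(Rational(1, 4), Mul(-41, 1))) = Add(Rational(1, 2), Mul(Rational(1, 4), -41)) = Add(Rational(1, 2), Rational(-41, 4)) = Rational(-39, 4) ≈ -9.7500)
Function('R')(U) = -1 (Function('R')(U) = Add(2, Mul(-1, 3)) = Add(2, -3) = -1)
Mul(Add(Mul(-153, Pow(Function('R')(13), -1)), Mul(-302, Pow(J, -1))), Pow(-60, -1)) = Mul(Add(Mul(-153, Pow(-1, -1)), Mul(-302, Pow(Rational(-39, 4), -1))), Pow(-60, -1)) = Mul(Add(Mul(-153, -1), Mul(-302, Rational(-4, 39))), Rational(-1, 60)) = Mul(Add(153, Rational(1208, 39)), Rational(-1, 60)) = Mul(Rational(7175, 39), Rational(-1, 60)) = Rational(-1435, 468)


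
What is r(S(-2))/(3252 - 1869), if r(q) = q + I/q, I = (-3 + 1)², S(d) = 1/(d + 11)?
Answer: 325/12447 ≈ 0.026111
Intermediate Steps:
S(d) = 1/(11 + d)
I = 4 (I = (-2)² = 4)
r(q) = q + 4/q
r(S(-2))/(3252 - 1869) = (1/(11 - 2) + 4/(1/(11 - 2)))/(3252 - 1869) = (1/9 + 4/(1/9))/1383 = (⅑ + 4/(⅑))*(1/1383) = (⅑ + 4*9)*(1/1383) = (⅑ + 36)*(1/1383) = (325/9)*(1/1383) = 325/12447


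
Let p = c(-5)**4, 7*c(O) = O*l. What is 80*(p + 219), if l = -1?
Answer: 42115520/2401 ≈ 17541.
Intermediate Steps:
c(O) = -O/7 (c(O) = (O*(-1))/7 = (-O)/7 = -O/7)
p = 625/2401 (p = (-1/7*(-5))**4 = (5/7)**4 = 625/2401 ≈ 0.26031)
80*(p + 219) = 80*(625/2401 + 219) = 80*(526444/2401) = 42115520/2401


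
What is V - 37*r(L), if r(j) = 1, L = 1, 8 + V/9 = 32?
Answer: 179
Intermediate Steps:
V = 216 (V = -72 + 9*32 = -72 + 288 = 216)
V - 37*r(L) = 216 - 37*1 = 216 - 37 = 179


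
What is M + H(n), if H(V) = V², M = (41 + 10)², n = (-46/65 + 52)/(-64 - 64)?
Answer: 45014644489/17305600 ≈ 2601.2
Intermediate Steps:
n = -1667/4160 (n = (-46*1/65 + 52)/(-128) = (-46/65 + 52)*(-1/128) = (3334/65)*(-1/128) = -1667/4160 ≈ -0.40072)
M = 2601 (M = 51² = 2601)
M + H(n) = 2601 + (-1667/4160)² = 2601 + 2778889/17305600 = 45014644489/17305600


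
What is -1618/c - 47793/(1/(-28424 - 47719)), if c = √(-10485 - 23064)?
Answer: 3639102399 + 1618*I*√33549/33549 ≈ 3.6391e+9 + 8.8336*I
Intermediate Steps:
c = I*√33549 (c = √(-33549) = I*√33549 ≈ 183.16*I)
-1618/c - 47793/(1/(-28424 - 47719)) = -1618*(-I*√33549/33549) - 47793/(1/(-28424 - 47719)) = -(-1618)*I*√33549/33549 - 47793/(1/(-76143)) = 1618*I*√33549/33549 - 47793/(-1/76143) = 1618*I*√33549/33549 - 47793*(-76143) = 1618*I*√33549/33549 + 3639102399 = 3639102399 + 1618*I*√33549/33549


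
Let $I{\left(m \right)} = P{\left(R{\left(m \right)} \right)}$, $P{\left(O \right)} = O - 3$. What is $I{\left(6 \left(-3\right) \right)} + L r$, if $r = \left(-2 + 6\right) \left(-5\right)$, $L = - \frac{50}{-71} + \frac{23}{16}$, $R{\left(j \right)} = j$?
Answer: $- \frac{18129}{284} \approx -63.835$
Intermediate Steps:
$P{\left(O \right)} = -3 + O$ ($P{\left(O \right)} = O - 3 = -3 + O$)
$I{\left(m \right)} = -3 + m$
$L = \frac{2433}{1136}$ ($L = \left(-50\right) \left(- \frac{1}{71}\right) + 23 \cdot \frac{1}{16} = \frac{50}{71} + \frac{23}{16} = \frac{2433}{1136} \approx 2.1417$)
$r = -20$ ($r = 4 \left(-5\right) = -20$)
$I{\left(6 \left(-3\right) \right)} + L r = \left(-3 + 6 \left(-3\right)\right) + \frac{2433}{1136} \left(-20\right) = \left(-3 - 18\right) - \frac{12165}{284} = -21 - \frac{12165}{284} = - \frac{18129}{284}$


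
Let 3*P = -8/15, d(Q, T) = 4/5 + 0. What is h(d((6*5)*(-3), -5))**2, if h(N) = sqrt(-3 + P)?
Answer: -143/45 ≈ -3.1778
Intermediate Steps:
d(Q, T) = 4/5 (d(Q, T) = 4*(1/5) + 0 = 4/5 + 0 = 4/5)
P = -8/45 (P = (-8/15)/3 = (-8*1/15)/3 = (1/3)*(-8/15) = -8/45 ≈ -0.17778)
h(N) = I*sqrt(715)/15 (h(N) = sqrt(-3 - 8/45) = sqrt(-143/45) = I*sqrt(715)/15)
h(d((6*5)*(-3), -5))**2 = (I*sqrt(715)/15)**2 = -143/45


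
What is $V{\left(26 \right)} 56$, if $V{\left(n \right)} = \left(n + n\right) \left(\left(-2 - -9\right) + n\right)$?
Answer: $96096$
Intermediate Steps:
$V{\left(n \right)} = 2 n \left(7 + n\right)$ ($V{\left(n \right)} = 2 n \left(\left(-2 + 9\right) + n\right) = 2 n \left(7 + n\right)$)
$V{\left(26 \right)} 56 = 2 \cdot 26 \left(7 + 26\right) 56 = 2 \cdot 26 \cdot 33 \cdot 56 = 1716 \cdot 56 = 96096$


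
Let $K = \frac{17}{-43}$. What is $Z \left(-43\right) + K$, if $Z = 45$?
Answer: $- \frac{83222}{43} \approx -1935.4$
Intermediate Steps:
$K = - \frac{17}{43}$ ($K = 17 \left(- \frac{1}{43}\right) = - \frac{17}{43} \approx -0.39535$)
$Z \left(-43\right) + K = 45 \left(-43\right) - \frac{17}{43} = -1935 - \frac{17}{43} = - \frac{83222}{43}$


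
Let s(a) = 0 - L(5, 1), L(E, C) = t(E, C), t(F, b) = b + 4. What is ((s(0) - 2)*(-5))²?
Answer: 1225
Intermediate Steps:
t(F, b) = 4 + b
L(E, C) = 4 + C
s(a) = -5 (s(a) = 0 - (4 + 1) = 0 - 1*5 = 0 - 5 = -5)
((s(0) - 2)*(-5))² = ((-5 - 2)*(-5))² = (-7*(-5))² = 35² = 1225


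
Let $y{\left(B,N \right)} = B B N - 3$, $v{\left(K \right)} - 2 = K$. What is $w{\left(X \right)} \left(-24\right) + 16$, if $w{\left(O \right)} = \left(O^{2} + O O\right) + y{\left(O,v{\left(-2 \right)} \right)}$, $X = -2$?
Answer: $-104$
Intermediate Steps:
$v{\left(K \right)} = 2 + K$
$y{\left(B,N \right)} = -3 + N B^{2}$ ($y{\left(B,N \right)} = B^{2} N - 3 = N B^{2} - 3 = -3 + N B^{2}$)
$w{\left(O \right)} = -3 + 2 O^{2}$ ($w{\left(O \right)} = \left(O^{2} + O O\right) + \left(-3 + \left(2 - 2\right) O^{2}\right) = \left(O^{2} + O^{2}\right) - \left(3 + 0 O^{2}\right) = 2 O^{2} + \left(-3 + 0\right) = 2 O^{2} - 3 = -3 + 2 O^{2}$)
$w{\left(X \right)} \left(-24\right) + 16 = \left(-3 + 2 \left(-2\right)^{2}\right) \left(-24\right) + 16 = \left(-3 + 2 \cdot 4\right) \left(-24\right) + 16 = \left(-3 + 8\right) \left(-24\right) + 16 = 5 \left(-24\right) + 16 = -120 + 16 = -104$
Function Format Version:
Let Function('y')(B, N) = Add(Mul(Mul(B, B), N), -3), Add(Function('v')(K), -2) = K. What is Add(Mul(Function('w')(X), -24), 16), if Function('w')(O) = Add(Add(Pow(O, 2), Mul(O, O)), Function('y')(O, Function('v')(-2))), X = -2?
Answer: -104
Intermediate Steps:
Function('v')(K) = Add(2, K)
Function('y')(B, N) = Add(-3, Mul(N, Pow(B, 2))) (Function('y')(B, N) = Add(Mul(Pow(B, 2), N), -3) = Add(Mul(N, Pow(B, 2)), -3) = Add(-3, Mul(N, Pow(B, 2))))
Function('w')(O) = Add(-3, Mul(2, Pow(O, 2))) (Function('w')(O) = Add(Add(Pow(O, 2), Mul(O, O)), Add(-3, Mul(Add(2, -2), Pow(O, 2)))) = Add(Add(Pow(O, 2), Pow(O, 2)), Add(-3, Mul(0, Pow(O, 2)))) = Add(Mul(2, Pow(O, 2)), Add(-3, 0)) = Add(Mul(2, Pow(O, 2)), -3) = Add(-3, Mul(2, Pow(O, 2))))
Add(Mul(Function('w')(X), -24), 16) = Add(Mul(Add(-3, Mul(2, Pow(-2, 2))), -24), 16) = Add(Mul(Add(-3, Mul(2, 4)), -24), 16) = Add(Mul(Add(-3, 8), -24), 16) = Add(Mul(5, -24), 16) = Add(-120, 16) = -104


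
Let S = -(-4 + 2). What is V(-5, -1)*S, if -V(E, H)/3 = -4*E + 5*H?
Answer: -90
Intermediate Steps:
V(E, H) = -15*H + 12*E (V(E, H) = -3*(-4*E + 5*H) = -15*H + 12*E)
S = 2 (S = -1*(-2) = 2)
V(-5, -1)*S = (-15*(-1) + 12*(-5))*2 = (15 - 60)*2 = -45*2 = -90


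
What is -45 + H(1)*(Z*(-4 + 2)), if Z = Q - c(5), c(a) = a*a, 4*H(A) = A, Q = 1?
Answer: -33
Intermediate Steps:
H(A) = A/4
c(a) = a²
Z = -24 (Z = 1 - 1*5² = 1 - 1*25 = 1 - 25 = -24)
-45 + H(1)*(Z*(-4 + 2)) = -45 + ((¼)*1)*(-24*(-4 + 2)) = -45 + (-24*(-2))/4 = -45 + (¼)*48 = -45 + 12 = -33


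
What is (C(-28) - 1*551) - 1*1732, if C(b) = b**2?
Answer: -1499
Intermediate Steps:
(C(-28) - 1*551) - 1*1732 = ((-28)**2 - 1*551) - 1*1732 = (784 - 551) - 1732 = 233 - 1732 = -1499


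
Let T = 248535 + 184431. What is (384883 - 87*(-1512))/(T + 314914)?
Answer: 516427/747880 ≈ 0.69052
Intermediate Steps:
T = 432966
(384883 - 87*(-1512))/(T + 314914) = (384883 - 87*(-1512))/(432966 + 314914) = (384883 + 131544)/747880 = 516427*(1/747880) = 516427/747880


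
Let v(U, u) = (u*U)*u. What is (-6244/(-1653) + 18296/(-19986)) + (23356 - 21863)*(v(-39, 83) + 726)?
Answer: -2202687809041339/5506143 ≈ -4.0004e+8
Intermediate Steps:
v(U, u) = U*u² (v(U, u) = (U*u)*u = U*u²)
(-6244/(-1653) + 18296/(-19986)) + (23356 - 21863)*(v(-39, 83) + 726) = (-6244/(-1653) + 18296/(-19986)) + (23356 - 21863)*(-39*83² + 726) = (-6244*(-1/1653) + 18296*(-1/19986)) + 1493*(-39*6889 + 726) = (6244/1653 - 9148/9993) + 1493*(-268671 + 726) = 15758216/5506143 + 1493*(-267945) = 15758216/5506143 - 400041885 = -2202687809041339/5506143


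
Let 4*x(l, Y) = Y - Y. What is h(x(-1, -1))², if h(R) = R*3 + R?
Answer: 0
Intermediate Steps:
x(l, Y) = 0 (x(l, Y) = (Y - Y)/4 = (¼)*0 = 0)
h(R) = 4*R (h(R) = 3*R + R = 4*R)
h(x(-1, -1))² = (4*0)² = 0² = 0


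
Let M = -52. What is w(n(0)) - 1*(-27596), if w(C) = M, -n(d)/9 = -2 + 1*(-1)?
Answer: 27544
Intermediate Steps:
n(d) = 27 (n(d) = -9*(-2 + 1*(-1)) = -9*(-2 - 1) = -9*(-3) = 27)
w(C) = -52
w(n(0)) - 1*(-27596) = -52 - 1*(-27596) = -52 + 27596 = 27544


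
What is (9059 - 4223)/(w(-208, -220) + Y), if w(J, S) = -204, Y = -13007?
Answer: -4836/13211 ≈ -0.36606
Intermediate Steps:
(9059 - 4223)/(w(-208, -220) + Y) = (9059 - 4223)/(-204 - 13007) = 4836/(-13211) = 4836*(-1/13211) = -4836/13211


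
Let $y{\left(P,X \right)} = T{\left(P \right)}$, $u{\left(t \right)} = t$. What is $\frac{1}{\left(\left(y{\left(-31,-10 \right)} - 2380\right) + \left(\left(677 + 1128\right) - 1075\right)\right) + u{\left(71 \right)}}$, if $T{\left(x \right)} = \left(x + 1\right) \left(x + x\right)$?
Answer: $\frac{1}{281} \approx 0.0035587$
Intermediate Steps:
$T{\left(x \right)} = 2 x \left(1 + x\right)$ ($T{\left(x \right)} = \left(1 + x\right) 2 x = 2 x \left(1 + x\right)$)
$y{\left(P,X \right)} = 2 P \left(1 + P\right)$
$\frac{1}{\left(\left(y{\left(-31,-10 \right)} - 2380\right) + \left(\left(677 + 1128\right) - 1075\right)\right) + u{\left(71 \right)}} = \frac{1}{\left(\left(2 \left(-31\right) \left(1 - 31\right) - 2380\right) + \left(\left(677 + 1128\right) - 1075\right)\right) + 71} = \frac{1}{\left(\left(2 \left(-31\right) \left(-30\right) - 2380\right) + \left(1805 - 1075\right)\right) + 71} = \frac{1}{\left(\left(1860 - 2380\right) + 730\right) + 71} = \frac{1}{\left(-520 + 730\right) + 71} = \frac{1}{210 + 71} = \frac{1}{281}$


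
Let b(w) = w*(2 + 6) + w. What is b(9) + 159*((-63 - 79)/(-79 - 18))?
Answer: 30435/97 ≈ 313.76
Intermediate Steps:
b(w) = 9*w (b(w) = w*8 + w = 8*w + w = 9*w)
b(9) + 159*((-63 - 79)/(-79 - 18)) = 9*9 + 159*((-63 - 79)/(-79 - 18)) = 81 + 159*(-142/(-97)) = 81 + 159*(-142*(-1/97)) = 81 + 159*(142/97) = 81 + 22578/97 = 30435/97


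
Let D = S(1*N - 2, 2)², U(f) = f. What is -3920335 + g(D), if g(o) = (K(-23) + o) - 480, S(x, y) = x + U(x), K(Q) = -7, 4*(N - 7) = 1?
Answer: -15682847/4 ≈ -3.9207e+6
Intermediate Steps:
N = 29/4 (N = 7 + (¼)*1 = 7 + ¼ = 29/4 ≈ 7.2500)
S(x, y) = 2*x (S(x, y) = x + x = 2*x)
D = 441/4 (D = (2*(1*(29/4) - 2))² = (2*(29/4 - 2))² = (2*(21/4))² = (21/2)² = 441/4 ≈ 110.25)
g(o) = -487 + o (g(o) = (-7 + o) - 480 = -487 + o)
-3920335 + g(D) = -3920335 + (-487 + 441/4) = -3920335 - 1507/4 = -15682847/4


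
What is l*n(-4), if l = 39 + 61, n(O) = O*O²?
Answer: -6400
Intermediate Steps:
n(O) = O³
l = 100
l*n(-4) = 100*(-4)³ = 100*(-64) = -6400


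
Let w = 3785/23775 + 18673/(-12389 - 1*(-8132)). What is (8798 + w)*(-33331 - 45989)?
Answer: -313761464150944/449823 ≈ -6.9752e+8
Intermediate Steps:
w = -28522522/6747345 (w = 3785*(1/23775) + 18673/(-12389 + 8132) = 757/4755 + 18673/(-4257) = 757/4755 + 18673*(-1/4257) = 757/4755 - 18673/4257 = -28522522/6747345 ≈ -4.2272)
(8798 + w)*(-33331 - 45989) = (8798 - 28522522/6747345)*(-33331 - 45989) = (59334618788/6747345)*(-79320) = -313761464150944/449823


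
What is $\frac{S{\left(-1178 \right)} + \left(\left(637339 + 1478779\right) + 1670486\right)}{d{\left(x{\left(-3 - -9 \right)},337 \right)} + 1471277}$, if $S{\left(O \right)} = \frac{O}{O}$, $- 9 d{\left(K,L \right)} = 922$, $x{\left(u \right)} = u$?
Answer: $\frac{1481715}{575677} \approx 2.5739$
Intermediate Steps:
$d{\left(K,L \right)} = - \frac{922}{9}$ ($d{\left(K,L \right)} = \left(- \frac{1}{9}\right) 922 = - \frac{922}{9}$)
$S{\left(O \right)} = 1$
$\frac{S{\left(-1178 \right)} + \left(\left(637339 + 1478779\right) + 1670486\right)}{d{\left(x{\left(-3 - -9 \right)},337 \right)} + 1471277} = \frac{1 + \left(\left(637339 + 1478779\right) + 1670486\right)}{- \frac{922}{9} + 1471277} = \frac{1 + \left(2116118 + 1670486\right)}{\frac{13240571}{9}} = \left(1 + 3786604\right) \frac{9}{13240571} = 3786605 \cdot \frac{9}{13240571} = \frac{1481715}{575677}$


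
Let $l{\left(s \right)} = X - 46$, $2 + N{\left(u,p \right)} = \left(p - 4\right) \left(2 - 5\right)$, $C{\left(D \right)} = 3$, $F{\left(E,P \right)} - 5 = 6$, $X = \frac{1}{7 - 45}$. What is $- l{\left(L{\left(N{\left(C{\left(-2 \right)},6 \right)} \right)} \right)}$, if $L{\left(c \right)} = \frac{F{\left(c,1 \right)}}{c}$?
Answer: $\frac{1749}{38} \approx 46.026$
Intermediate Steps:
$X = - \frac{1}{38}$ ($X = \frac{1}{-38} = - \frac{1}{38} \approx -0.026316$)
$F{\left(E,P \right)} = 11$ ($F{\left(E,P \right)} = 5 + 6 = 11$)
$N{\left(u,p \right)} = 10 - 3 p$ ($N{\left(u,p \right)} = -2 + \left(p - 4\right) \left(2 - 5\right) = -2 + \left(-4 + p\right) \left(-3\right) = -2 - \left(-12 + 3 p\right) = 10 - 3 p$)
$L{\left(c \right)} = \frac{11}{c}$
$l{\left(s \right)} = - \frac{1749}{38}$ ($l{\left(s \right)} = - \frac{1}{38} - 46 = - \frac{1749}{38}$)
$- l{\left(L{\left(N{\left(C{\left(-2 \right)},6 \right)} \right)} \right)} = \left(-1\right) \left(- \frac{1749}{38}\right) = \frac{1749}{38}$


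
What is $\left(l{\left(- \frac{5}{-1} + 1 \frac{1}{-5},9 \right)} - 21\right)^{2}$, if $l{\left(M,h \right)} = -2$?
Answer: $529$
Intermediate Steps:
$\left(l{\left(- \frac{5}{-1} + 1 \frac{1}{-5},9 \right)} - 21\right)^{2} = \left(-2 - 21\right)^{2} = \left(-23\right)^{2} = 529$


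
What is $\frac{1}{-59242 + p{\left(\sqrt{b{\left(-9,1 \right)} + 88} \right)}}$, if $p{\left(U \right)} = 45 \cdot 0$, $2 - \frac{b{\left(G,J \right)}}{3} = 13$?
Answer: $- \frac{1}{59242} \approx -1.688 \cdot 10^{-5}$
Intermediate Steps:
$b{\left(G,J \right)} = -33$ ($b{\left(G,J \right)} = 6 - 39 = -33$)
$p{\left(U \right)} = 0$
$\frac{1}{-59242 + p{\left(\sqrt{b{\left(-9,1 \right)} + 88} \right)}} = \frac{1}{-59242 + 0} = \frac{1}{-59242} = - \frac{1}{59242}$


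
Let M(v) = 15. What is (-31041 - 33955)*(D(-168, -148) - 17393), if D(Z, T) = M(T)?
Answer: 1129500488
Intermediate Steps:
D(Z, T) = 15
(-31041 - 33955)*(D(-168, -148) - 17393) = (-31041 - 33955)*(15 - 17393) = -64996*(-17378) = 1129500488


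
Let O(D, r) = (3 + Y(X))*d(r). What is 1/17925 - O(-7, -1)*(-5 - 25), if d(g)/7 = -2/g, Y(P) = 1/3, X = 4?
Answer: 25095001/17925 ≈ 1400.0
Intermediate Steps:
Y(P) = ⅓
d(g) = -14/g (d(g) = 7*(-2/g) = -14/g)
O(D, r) = -140/(3*r) (O(D, r) = (3 + ⅓)*(-14/r) = 10*(-14/r)/3 = -140/(3*r))
1/17925 - O(-7, -1)*(-5 - 25) = 1/17925 - (-140/3/(-1))*(-5 - 25) = 1/17925 - (-140/3*(-1))*(-30) = 1/17925 - 140*(-30)/3 = 1/17925 - 1*(-1400) = 1/17925 + 1400 = 25095001/17925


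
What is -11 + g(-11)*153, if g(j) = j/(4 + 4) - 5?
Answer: -7891/8 ≈ -986.38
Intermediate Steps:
g(j) = -5 + j/8 (g(j) = j/8 - 5 = -5 + j/8)
-11 + g(-11)*153 = -11 + (-5 + (⅛)*(-11))*153 = -11 + (-5 - 11/8)*153 = -11 - 51/8*153 = -11 - 7803/8 = -7891/8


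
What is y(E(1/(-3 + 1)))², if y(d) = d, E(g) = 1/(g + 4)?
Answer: 4/49 ≈ 0.081633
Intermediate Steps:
E(g) = 1/(4 + g)
y(E(1/(-3 + 1)))² = (1/(4 + 1/(-3 + 1)))² = (1/(4 + 1/(-2)))² = (1/(4 - ½))² = (1/(7/2))² = (2/7)² = 4/49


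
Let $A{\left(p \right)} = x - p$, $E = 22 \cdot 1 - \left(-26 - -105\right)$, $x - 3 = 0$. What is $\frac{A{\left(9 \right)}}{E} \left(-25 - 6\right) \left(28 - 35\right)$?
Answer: $\frac{434}{19} \approx 22.842$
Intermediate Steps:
$x = 3$ ($x = 3 + 0 = 3$)
$E = -57$ ($E = 22 - \left(-26 + 105\right) = 22 - 79 = -57$)
$A{\left(p \right)} = 3 - p$
$\frac{A{\left(9 \right)}}{E} \left(-25 - 6\right) \left(28 - 35\right) = \frac{3 - 9}{-57} \left(-25 - 6\right) \left(28 - 35\right) = \left(3 - 9\right) \left(- \frac{1}{57}\right) \left(\left(-31\right) \left(-7\right)\right) = \left(-6\right) \left(- \frac{1}{57}\right) 217 = \frac{2}{19} \cdot 217 = \frac{434}{19}$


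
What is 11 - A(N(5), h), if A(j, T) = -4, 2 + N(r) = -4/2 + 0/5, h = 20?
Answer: 15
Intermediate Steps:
N(r) = -4 (N(r) = -2 + (-4/2 + 0/5) = -2 + (-4*1/2 + 0*(1/5)) = -2 + (-2 + 0) = -2 - 2 = -4)
11 - A(N(5), h) = 11 - 1*(-4) = 11 + 4 = 15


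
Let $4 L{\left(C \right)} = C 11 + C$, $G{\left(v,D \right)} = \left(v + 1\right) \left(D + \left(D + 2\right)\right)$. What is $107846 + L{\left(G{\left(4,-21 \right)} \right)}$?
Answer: $107246$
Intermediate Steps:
$G{\left(v,D \right)} = \left(1 + v\right) \left(2 + 2 D\right)$ ($G{\left(v,D \right)} = \left(1 + v\right) \left(D + \left(2 + D\right)\right) = \left(1 + v\right) \left(2 + 2 D\right)$)
$L{\left(C \right)} = 3 C$ ($L{\left(C \right)} = \frac{C 11 + C}{4} = \frac{11 C + C}{4} = \frac{12 C}{4} = 3 C$)
$107846 + L{\left(G{\left(4,-21 \right)} \right)} = 107846 + 3 \left(2 + 2 \left(-21\right) + 2 \cdot 4 + 2 \left(-21\right) 4\right) = 107846 + 3 \left(2 - 42 + 8 - 168\right) = 107846 + 3 \left(-200\right) = 107846 - 600 = 107246$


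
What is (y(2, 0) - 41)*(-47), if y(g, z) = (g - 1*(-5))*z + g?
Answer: 1833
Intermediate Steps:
y(g, z) = g + z*(5 + g) (y(g, z) = (g + 5)*z + g = (5 + g)*z + g = z*(5 + g) + g = g + z*(5 + g))
(y(2, 0) - 41)*(-47) = ((2 + 5*0 + 2*0) - 41)*(-47) = ((2 + 0 + 0) - 41)*(-47) = (2 - 41)*(-47) = -39*(-47) = 1833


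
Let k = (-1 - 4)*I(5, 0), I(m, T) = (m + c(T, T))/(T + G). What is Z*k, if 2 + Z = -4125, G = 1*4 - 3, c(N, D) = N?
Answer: 103175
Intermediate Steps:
G = 1 (G = 4 - 3 = 1)
Z = -4127 (Z = -2 - 4125 = -4127)
I(m, T) = (T + m)/(1 + T) (I(m, T) = (m + T)/(T + 1) = (T + m)/(1 + T))
k = -25 (k = (-1 - 4)*((0 + 5)/(1 + 0)) = -5*5/1 = -5*5 = -25)
Z*k = -4127*(-25) = 103175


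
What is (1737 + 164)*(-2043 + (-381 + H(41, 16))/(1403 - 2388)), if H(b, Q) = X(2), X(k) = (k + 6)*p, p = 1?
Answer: -3824777782/985 ≈ -3.8830e+6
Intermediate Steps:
X(k) = 6 + k (X(k) = (k + 6)*1 = (6 + k)*1 = 6 + k)
H(b, Q) = 8 (H(b, Q) = 6 + 2 = 8)
(1737 + 164)*(-2043 + (-381 + H(41, 16))/(1403 - 2388)) = (1737 + 164)*(-2043 + (-381 + 8)/(1403 - 2388)) = 1901*(-2043 - 373/(-985)) = 1901*(-2043 - 373*(-1/985)) = 1901*(-2043 + 373/985) = 1901*(-2011982/985) = -3824777782/985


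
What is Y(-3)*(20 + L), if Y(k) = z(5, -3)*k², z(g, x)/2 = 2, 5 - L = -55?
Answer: 2880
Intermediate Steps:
L = 60 (L = 5 - 1*(-55) = 5 + 55 = 60)
z(g, x) = 4 (z(g, x) = 2*2 = 4)
Y(k) = 4*k²
Y(-3)*(20 + L) = (4*(-3)²)*(20 + 60) = (4*9)*80 = 36*80 = 2880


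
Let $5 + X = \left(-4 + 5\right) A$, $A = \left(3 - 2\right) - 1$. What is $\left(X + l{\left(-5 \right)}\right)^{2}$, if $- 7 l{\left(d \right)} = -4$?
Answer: $\frac{961}{49} \approx 19.612$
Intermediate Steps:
$l{\left(d \right)} = \frac{4}{7}$ ($l{\left(d \right)} = \left(- \frac{1}{7}\right) \left(-4\right) = \frac{4}{7}$)
$A = 0$ ($A = 1 - 1 = 0$)
$X = -5$ ($X = -5 + \left(-4 + 5\right) 0 = -5 + 1 \cdot 0 = -5 + 0 = -5$)
$\left(X + l{\left(-5 \right)}\right)^{2} = \left(-5 + \frac{4}{7}\right)^{2} = \left(- \frac{31}{7}\right)^{2} = \frac{961}{49}$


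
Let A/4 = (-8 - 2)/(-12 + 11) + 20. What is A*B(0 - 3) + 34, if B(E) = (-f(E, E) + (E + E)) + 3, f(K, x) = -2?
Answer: -86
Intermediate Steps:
A = 120 (A = 4*((-8 - 2)/(-12 + 11) + 20) = 4*(-10/(-1) + 20) = 4*(-10*(-1) + 20) = 4*(10 + 20) = 4*30 = 120)
B(E) = 5 + 2*E (B(E) = (-1*(-2) + (E + E)) + 3 = (2 + 2*E) + 3 = 5 + 2*E)
A*B(0 - 3) + 34 = 120*(5 + 2*(0 - 3)) + 34 = 120*(5 + 2*(-3)) + 34 = 120*(5 - 6) + 34 = 120*(-1) + 34 = -120 + 34 = -86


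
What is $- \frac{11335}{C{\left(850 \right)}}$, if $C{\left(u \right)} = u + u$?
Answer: $- \frac{2267}{340} \approx -6.6676$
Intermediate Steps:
$C{\left(u \right)} = 2 u$
$- \frac{11335}{C{\left(850 \right)}} = - \frac{11335}{2 \cdot 850} = - \frac{11335}{1700} = \left(-11335\right) \frac{1}{1700} = - \frac{2267}{340}$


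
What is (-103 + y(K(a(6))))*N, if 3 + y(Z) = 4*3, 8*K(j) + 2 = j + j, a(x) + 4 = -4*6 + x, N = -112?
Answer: 10528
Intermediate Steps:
a(x) = -28 + x (a(x) = -4 + (-4*6 + x) = -4 + (-24 + x) = -28 + x)
K(j) = -1/4 + j/4 (K(j) = -1/4 + (j + j)/8 = -1/4 + (2*j)/8 = -1/4 + j/4)
y(Z) = 9 (y(Z) = -3 + 4*3 = -3 + 12 = 9)
(-103 + y(K(a(6))))*N = (-103 + 9)*(-112) = -94*(-112) = 10528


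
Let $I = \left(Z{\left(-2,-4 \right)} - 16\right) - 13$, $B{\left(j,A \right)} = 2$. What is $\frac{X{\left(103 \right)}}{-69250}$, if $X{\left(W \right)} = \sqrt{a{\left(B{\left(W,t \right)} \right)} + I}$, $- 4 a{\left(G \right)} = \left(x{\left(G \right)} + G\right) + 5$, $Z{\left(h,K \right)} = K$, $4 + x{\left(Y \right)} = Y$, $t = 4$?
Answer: $- \frac{i \sqrt{137}}{138500} \approx - 8.451 \cdot 10^{-5} i$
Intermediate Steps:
$x{\left(Y \right)} = -4 + Y$
$a{\left(G \right)} = - \frac{1}{4} - \frac{G}{2}$ ($a{\left(G \right)} = - \frac{\left(\left(-4 + G\right) + G\right) + 5}{4} = - \frac{\left(-4 + 2 G\right) + 5}{4} = - \frac{1 + 2 G}{4} = - \frac{1}{4} - \frac{G}{2}$)
$I = -33$ ($I = \left(-4 - 16\right) - 13 = -20 - 13 = -33$)
$X{\left(W \right)} = \frac{i \sqrt{137}}{2}$ ($X{\left(W \right)} = \sqrt{\left(- \frac{1}{4} - 1\right) - 33} = \sqrt{- \frac{5}{4} - 33} = \sqrt{- \frac{137}{4}} = \frac{i \sqrt{137}}{2}$)
$\frac{X{\left(103 \right)}}{-69250} = \frac{\frac{1}{2} i \sqrt{137}}{-69250} = \frac{i \sqrt{137}}{2} \left(- \frac{1}{69250}\right) = - \frac{i \sqrt{137}}{138500}$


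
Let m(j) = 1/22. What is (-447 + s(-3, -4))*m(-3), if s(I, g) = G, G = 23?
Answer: -212/11 ≈ -19.273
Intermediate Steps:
m(j) = 1/22
s(I, g) = 23
(-447 + s(-3, -4))*m(-3) = (-447 + 23)*(1/22) = -424*1/22 = -212/11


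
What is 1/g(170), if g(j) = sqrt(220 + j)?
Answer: sqrt(390)/390 ≈ 0.050637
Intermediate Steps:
1/g(170) = 1/(sqrt(220 + 170)) = 1/(sqrt(390)) = sqrt(390)/390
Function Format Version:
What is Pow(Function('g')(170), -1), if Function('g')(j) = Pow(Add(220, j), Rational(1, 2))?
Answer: Mul(Rational(1, 390), Pow(390, Rational(1, 2))) ≈ 0.050637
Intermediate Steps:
Pow(Function('g')(170), -1) = Pow(Pow(Add(220, 170), Rational(1, 2)), -1) = Pow(Pow(390, Rational(1, 2)), -1) = Mul(Rational(1, 390), Pow(390, Rational(1, 2)))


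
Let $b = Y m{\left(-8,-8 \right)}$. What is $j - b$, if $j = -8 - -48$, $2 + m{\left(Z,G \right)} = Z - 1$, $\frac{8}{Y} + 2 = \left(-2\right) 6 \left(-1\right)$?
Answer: $\frac{244}{5} \approx 48.8$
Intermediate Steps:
$Y = \frac{4}{5}$ ($Y = \frac{8}{-2 + \left(-2\right) 6 \left(-1\right)} = \frac{8}{-2 - -12} = \frac{8}{-2 + 12} = \frac{8}{10} = 8 \cdot \frac{1}{10} = \frac{4}{5} \approx 0.8$)
$m{\left(Z,G \right)} = -3 + Z$ ($m{\left(Z,G \right)} = -2 + \left(Z - 1\right) = -2 + \left(-1 + Z\right) = -3 + Z$)
$b = - \frac{44}{5}$ ($b = \frac{4 \left(-3 - 8\right)}{5} = \frac{4}{5} \left(-11\right) = - \frac{44}{5} \approx -8.8$)
$j = 40$ ($j = -8 + 48 = 40$)
$j - b = 40 - - \frac{44}{5} = 40 + \frac{44}{5} = \frac{244}{5}$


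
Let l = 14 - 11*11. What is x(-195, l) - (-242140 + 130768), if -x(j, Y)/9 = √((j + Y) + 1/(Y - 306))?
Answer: 111372 - 9*I*√51512251/413 ≈ 1.1137e+5 - 156.4*I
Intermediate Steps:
l = -107 (l = 14 - 121 = -107)
x(j, Y) = -9*√(Y + j + 1/(-306 + Y)) (x(j, Y) = -9*√((j + Y) + 1/(Y - 306)) = -9*√((Y + j) + 1/(-306 + Y)) = -9*√(Y + j + 1/(-306 + Y)))
x(-195, l) - (-242140 + 130768) = -9*√(1 + (-306 - 107)*(-107 - 195))*(I*√413/413) - (-242140 + 130768) = -9*√(1 - 413*(-302))*(I*√413/413) - 1*(-111372) = -9*I*√413*√(1 + 124726)/413 + 111372 = -9*I*√51512251/413 + 111372 = 111372 - 9*I*√51512251/413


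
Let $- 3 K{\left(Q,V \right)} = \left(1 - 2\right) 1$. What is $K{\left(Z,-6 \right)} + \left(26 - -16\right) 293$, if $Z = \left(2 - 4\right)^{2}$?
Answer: $\frac{36919}{3} \approx 12306.0$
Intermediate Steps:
$Z = 4$ ($Z = \left(-2\right)^{2} = 4$)
$K{\left(Q,V \right)} = \frac{1}{3}$ ($K{\left(Q,V \right)} = - \frac{\left(1 - 2\right) 1}{3} = - \frac{\left(-1\right) 1}{3} = \left(- \frac{1}{3}\right) \left(-1\right) = \frac{1}{3}$)
$K{\left(Z,-6 \right)} + \left(26 - -16\right) 293 = \frac{1}{3} + \left(26 - -16\right) 293 = \frac{1}{3} + \left(26 + 16\right) 293 = \frac{1}{3} + 42 \cdot 293 = \frac{1}{3} + 12306 = \frac{36919}{3}$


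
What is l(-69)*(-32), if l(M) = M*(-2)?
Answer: -4416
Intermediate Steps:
l(M) = -2*M
l(-69)*(-32) = -2*(-69)*(-32) = 138*(-32) = -4416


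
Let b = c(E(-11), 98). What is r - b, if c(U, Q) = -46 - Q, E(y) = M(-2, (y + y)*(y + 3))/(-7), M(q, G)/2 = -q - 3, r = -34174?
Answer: -34030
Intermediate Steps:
M(q, G) = -6 - 2*q (M(q, G) = 2*(-q - 3) = 2*(-3 - q) = -6 - 2*q)
E(y) = 2/7 (E(y) = (-6 - 2*(-2))/(-7) = (-6 + 4)*(-⅐) = -2*(-⅐) = 2/7)
b = -144 (b = -46 - 1*98 = -46 - 98 = -144)
r - b = -34174 - 1*(-144) = -34174 + 144 = -34030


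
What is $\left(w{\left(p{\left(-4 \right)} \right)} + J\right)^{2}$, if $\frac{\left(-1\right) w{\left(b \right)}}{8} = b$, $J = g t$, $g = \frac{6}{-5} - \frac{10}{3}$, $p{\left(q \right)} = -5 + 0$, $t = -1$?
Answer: $\frac{446224}{225} \approx 1983.2$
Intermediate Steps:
$p{\left(q \right)} = -5$
$g = - \frac{68}{15}$ ($g = 6 \left(- \frac{1}{5}\right) - \frac{10}{3} = - \frac{6}{5} - \frac{10}{3} = - \frac{68}{15} \approx -4.5333$)
$J = \frac{68}{15}$ ($J = \left(- \frac{68}{15}\right) \left(-1\right) = \frac{68}{15} \approx 4.5333$)
$w{\left(b \right)} = - 8 b$
$\left(w{\left(p{\left(-4 \right)} \right)} + J\right)^{2} = \left(\left(-8\right) \left(-5\right) + \frac{68}{15}\right)^{2} = \left(40 + \frac{68}{15}\right)^{2} = \left(\frac{668}{15}\right)^{2} = \frac{446224}{225}$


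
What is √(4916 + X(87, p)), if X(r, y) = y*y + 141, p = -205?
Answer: √47082 ≈ 216.98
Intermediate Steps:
X(r, y) = 141 + y² (X(r, y) = y² + 141 = 141 + y²)
√(4916 + X(87, p)) = √(4916 + (141 + (-205)²)) = √(4916 + (141 + 42025)) = √(4916 + 42166) = √47082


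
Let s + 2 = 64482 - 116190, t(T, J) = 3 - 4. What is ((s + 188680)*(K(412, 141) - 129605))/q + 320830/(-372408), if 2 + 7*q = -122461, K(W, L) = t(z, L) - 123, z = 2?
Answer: 2573396432379055/2533677828 ≈ 1.0157e+6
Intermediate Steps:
t(T, J) = -1
K(W, L) = -124 (K(W, L) = -1 - 123 = -124)
q = -122463/7 (q = -2/7 + (⅐)*(-122461) = -2/7 - 122461/7 = -122463/7 ≈ -17495.)
s = -51710 (s = -2 + (64482 - 116190) = -2 - 51708 = -51710)
((s + 188680)*(K(412, 141) - 129605))/q + 320830/(-372408) = ((-51710 + 188680)*(-124 - 129605))/(-122463/7) + 320830/(-372408) = (136970*(-129729))*(-7/122463) + 320830*(-1/372408) = -17768981130*(-7/122463) - 160415/186204 = 41460955970/40821 - 160415/186204 = 2573396432379055/2533677828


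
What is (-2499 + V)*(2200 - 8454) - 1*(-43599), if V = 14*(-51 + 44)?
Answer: 16285237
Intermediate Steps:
V = -98 (V = 14*(-7) = -98)
(-2499 + V)*(2200 - 8454) - 1*(-43599) = (-2499 - 98)*(2200 - 8454) - 1*(-43599) = -2597*(-6254) + 43599 = 16241638 + 43599 = 16285237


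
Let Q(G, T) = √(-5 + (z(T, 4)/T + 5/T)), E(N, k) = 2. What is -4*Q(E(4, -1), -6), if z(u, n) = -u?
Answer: -2*I*√246/3 ≈ -10.456*I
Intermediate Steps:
Q(G, T) = √(-6 + 5/T) (Q(G, T) = √(-5 + ((-T)/T + 5/T)) = √(-5 + (-1 + 5/T)) = √(-6 + 5/T))
-4*Q(E(4, -1), -6) = -4*√(-6 + 5/(-6)) = -4*√(-6 + 5*(-⅙)) = -4*√(-6 - ⅚) = -2*I*√246/3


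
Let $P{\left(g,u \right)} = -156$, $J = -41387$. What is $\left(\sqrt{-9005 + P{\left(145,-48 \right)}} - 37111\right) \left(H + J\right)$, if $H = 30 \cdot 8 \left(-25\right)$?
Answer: $1758578957 - 47387 i \sqrt{9161} \approx 1.7586 \cdot 10^{9} - 4.5356 \cdot 10^{6} i$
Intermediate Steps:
$H = -6000$ ($H = 240 \left(-25\right) = -6000$)
$\left(\sqrt{-9005 + P{\left(145,-48 \right)}} - 37111\right) \left(H + J\right) = \left(\sqrt{-9005 - 156} - 37111\right) \left(-6000 - 41387\right) = \left(\sqrt{-9161} - 37111\right) \left(-47387\right) = \left(i \sqrt{9161} - 37111\right) \left(-47387\right) = \left(-37111 + i \sqrt{9161}\right) \left(-47387\right) = 1758578957 - 47387 i \sqrt{9161}$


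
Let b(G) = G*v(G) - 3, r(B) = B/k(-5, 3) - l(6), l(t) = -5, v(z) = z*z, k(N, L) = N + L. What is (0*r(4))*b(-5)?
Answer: 0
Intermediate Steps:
k(N, L) = L + N
v(z) = z**2
r(B) = 5 - B/2 (r(B) = B/(3 - 5) - 1*(-5) = B/(-2) + 5 = B*(-1/2) + 5 = -B/2 + 5 = 5 - B/2)
b(G) = -3 + G**3 (b(G) = G*G**2 - 3 = G**3 - 3 = -3 + G**3)
(0*r(4))*b(-5) = (0*(5 - 1/2*4))*(-3 + (-5)**3) = (0*(5 - 2))*(-3 - 125) = (0*3)*(-128) = 0*(-128) = 0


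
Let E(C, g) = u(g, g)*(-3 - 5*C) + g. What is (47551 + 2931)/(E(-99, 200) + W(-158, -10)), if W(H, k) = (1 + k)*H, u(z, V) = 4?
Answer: 25241/1795 ≈ 14.062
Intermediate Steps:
E(C, g) = -12 + g - 20*C (E(C, g) = 4*(-3 - 5*C) + g = (-12 - 20*C) + g = -12 + g - 20*C)
W(H, k) = H*(1 + k)
(47551 + 2931)/(E(-99, 200) + W(-158, -10)) = (47551 + 2931)/((-12 + 200 - 20*(-99)) - 158*(1 - 10)) = 50482/((-12 + 200 + 1980) - 158*(-9)) = 50482/(2168 + 1422) = 50482/3590 = 50482*(1/3590) = 25241/1795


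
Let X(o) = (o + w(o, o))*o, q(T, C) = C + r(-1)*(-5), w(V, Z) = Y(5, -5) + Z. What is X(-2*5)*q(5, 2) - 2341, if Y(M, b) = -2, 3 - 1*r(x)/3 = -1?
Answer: -15101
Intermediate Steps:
r(x) = 12 (r(x) = 9 - 3*(-1) = 9 + 3 = 12)
w(V, Z) = -2 + Z
q(T, C) = -60 + C (q(T, C) = C + 12*(-5) = C - 60 = -60 + C)
X(o) = o*(-2 + 2*o) (X(o) = (o + (-2 + o))*o = (-2 + 2*o)*o = o*(-2 + 2*o))
X(-2*5)*q(5, 2) - 2341 = (2*(-2*5)*(-1 - 2*5))*(-60 + 2) - 2341 = (2*(-10)*(-1 - 10))*(-58) - 2341 = (2*(-10)*(-11))*(-58) - 2341 = 220*(-58) - 2341 = -12760 - 2341 = -15101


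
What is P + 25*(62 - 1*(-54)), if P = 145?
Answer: 3045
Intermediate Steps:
P + 25*(62 - 1*(-54)) = 145 + 25*(62 - 1*(-54)) = 145 + 25*(62 + 54) = 145 + 25*116 = 145 + 2900 = 3045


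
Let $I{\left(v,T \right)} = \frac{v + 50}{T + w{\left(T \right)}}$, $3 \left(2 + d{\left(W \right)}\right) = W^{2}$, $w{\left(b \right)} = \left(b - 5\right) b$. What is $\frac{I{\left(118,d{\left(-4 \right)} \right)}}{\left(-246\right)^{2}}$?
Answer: $- \frac{21}{16810} \approx -0.0012493$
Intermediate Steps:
$w{\left(b \right)} = b \left(-5 + b\right)$ ($w{\left(b \right)} = \left(-5 + b\right) b = b \left(-5 + b\right)$)
$d{\left(W \right)} = -2 + \frac{W^{2}}{3}$
$I{\left(v,T \right)} = \frac{50 + v}{T + T \left(-5 + T\right)}$ ($I{\left(v,T \right)} = \frac{v + 50}{T + T \left(-5 + T\right)} = \frac{50 + v}{T + T \left(-5 + T\right)}$)
$\frac{I{\left(118,d{\left(-4 \right)} \right)}}{\left(-246\right)^{2}} = \frac{\frac{1}{-2 + \frac{\left(-4\right)^{2}}{3}} \frac{1}{-4 - \left(2 - \frac{\left(-4\right)^{2}}{3}\right)} \left(50 + 118\right)}{\left(-246\right)^{2}} = \frac{\frac{1}{-2 + \frac{1}{3} \cdot 16} \frac{1}{-4 + \left(-2 + \frac{1}{3} \cdot 16\right)} 168}{60516} = \frac{1}{-2 + \frac{16}{3}} \frac{1}{-4 + \left(-2 + \frac{16}{3}\right)} 168 \cdot \frac{1}{60516} = \frac{1}{\frac{10}{3}} \frac{1}{-4 + \frac{10}{3}} \cdot 168 \cdot \frac{1}{60516} = \frac{3}{10} \frac{1}{- \frac{2}{3}} \cdot 168 \cdot \frac{1}{60516} = \frac{3}{10} \left(- \frac{3}{2}\right) 168 \cdot \frac{1}{60516} = \left(- \frac{378}{5}\right) \frac{1}{60516} = - \frac{21}{16810}$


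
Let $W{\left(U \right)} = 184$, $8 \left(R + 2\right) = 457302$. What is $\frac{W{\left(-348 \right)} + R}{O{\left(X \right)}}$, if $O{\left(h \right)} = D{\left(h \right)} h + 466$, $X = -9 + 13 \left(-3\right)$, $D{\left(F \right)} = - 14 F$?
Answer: $- \frac{229379}{127160} \approx -1.8039$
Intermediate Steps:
$R = \frac{228643}{4}$ ($R = -2 + \frac{1}{8} \cdot 457302 = -2 + \frac{228651}{4} = \frac{228643}{4} \approx 57161.0$)
$X = -48$ ($X = -9 - 39 = -48$)
$O{\left(h \right)} = 466 - 14 h^{2}$ ($O{\left(h \right)} = - 14 h h + 466 = - 14 h^{2} + 466 = 466 - 14 h^{2}$)
$\frac{W{\left(-348 \right)} + R}{O{\left(X \right)}} = \frac{184 + \frac{228643}{4}}{466 - 14 \left(-48\right)^{2}} = \frac{229379}{4 \left(466 - 32256\right)} = \frac{229379}{4 \left(-31790\right)} = \frac{229379}{4} \left(- \frac{1}{31790}\right) = - \frac{229379}{127160}$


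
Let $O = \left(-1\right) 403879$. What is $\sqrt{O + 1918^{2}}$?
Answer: $\sqrt{3274845} \approx 1809.7$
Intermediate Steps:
$O = -403879$
$\sqrt{O + 1918^{2}} = \sqrt{-403879 + 1918^{2}} = \sqrt{-403879 + 3678724} = \sqrt{3274845}$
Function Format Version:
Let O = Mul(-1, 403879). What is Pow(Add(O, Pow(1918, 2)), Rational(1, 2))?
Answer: Pow(3274845, Rational(1, 2)) ≈ 1809.7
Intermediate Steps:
O = -403879
Pow(Add(O, Pow(1918, 2)), Rational(1, 2)) = Pow(Add(-403879, Pow(1918, 2)), Rational(1, 2)) = Pow(Add(-403879, 3678724), Rational(1, 2)) = Pow(3274845, Rational(1, 2))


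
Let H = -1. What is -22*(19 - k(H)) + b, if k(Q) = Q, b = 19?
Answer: -421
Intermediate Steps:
-22*(19 - k(H)) + b = -22*(19 - 1*(-1)) + 19 = -22*(19 + 1) + 19 = -22*20 + 19 = -440 + 19 = -421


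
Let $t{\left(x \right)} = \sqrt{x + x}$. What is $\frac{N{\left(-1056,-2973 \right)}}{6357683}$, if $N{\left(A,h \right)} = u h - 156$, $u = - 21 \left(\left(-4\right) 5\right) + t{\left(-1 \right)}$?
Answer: $- \frac{1248816}{6357683} - \frac{2973 i \sqrt{2}}{6357683} \approx -0.19643 - 0.00066132 i$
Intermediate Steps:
$t{\left(x \right)} = \sqrt{2} \sqrt{x}$ ($t{\left(x \right)} = \sqrt{2 x} = \sqrt{2} \sqrt{x}$)
$u = 420 + i \sqrt{2}$ ($u = - 21 \left(\left(-4\right) 5\right) + \sqrt{2} \sqrt{-1} = \left(-21\right) \left(-20\right) + \sqrt{2} i = 420 + i \sqrt{2} \approx 420.0 + 1.4142 i$)
$N{\left(A,h \right)} = -156 + h \left(420 + i \sqrt{2}\right)$ ($N{\left(A,h \right)} = \left(420 + i \sqrt{2}\right) h - 156 = h \left(420 + i \sqrt{2}\right) - 156 = -156 + h \left(420 + i \sqrt{2}\right)$)
$\frac{N{\left(-1056,-2973 \right)}}{6357683} = \frac{-156 - 2973 \left(420 + i \sqrt{2}\right)}{6357683} = \left(-156 - \left(1248660 + 2973 i \sqrt{2}\right)\right) \frac{1}{6357683} = \left(-1248816 - 2973 i \sqrt{2}\right) \frac{1}{6357683} = - \frac{1248816}{6357683} - \frac{2973 i \sqrt{2}}{6357683}$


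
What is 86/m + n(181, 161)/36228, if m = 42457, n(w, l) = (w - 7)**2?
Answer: 107378645/128177683 ≈ 0.83773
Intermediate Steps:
n(w, l) = (-7 + w)**2
86/m + n(181, 161)/36228 = 86/42457 + (-7 + 181)**2/36228 = 86*(1/42457) + 174**2*(1/36228) = 86/42457 + 30276*(1/36228) = 86/42457 + 2523/3019 = 107378645/128177683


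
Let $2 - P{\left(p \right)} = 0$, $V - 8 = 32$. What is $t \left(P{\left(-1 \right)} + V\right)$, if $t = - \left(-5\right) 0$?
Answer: $0$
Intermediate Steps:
$t = 0$ ($t = \left(-1\right) 0 = 0$)
$V = 40$ ($V = 8 + 32 = 40$)
$P{\left(p \right)} = 2$ ($P{\left(p \right)} = 2 - 0 = 2 + 0 = 2$)
$t \left(P{\left(-1 \right)} + V\right) = 0 \left(2 + 40\right) = 0 \cdot 42 = 0$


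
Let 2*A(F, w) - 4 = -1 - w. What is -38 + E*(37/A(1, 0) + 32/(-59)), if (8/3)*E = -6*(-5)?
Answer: 27541/118 ≈ 233.40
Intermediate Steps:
A(F, w) = 3/2 - w/2 (A(F, w) = 2 + (-1 - w)/2 = 2 + (-½ - w/2) = 3/2 - w/2)
E = 45/4 (E = 3*(-6*(-5))/8 = (3/8)*30 = 45/4 ≈ 11.250)
-38 + E*(37/A(1, 0) + 32/(-59)) = -38 + 45*(37/(3/2 - ½*0) + 32/(-59))/4 = -38 + 45*(37/(3/2 + 0) + 32*(-1/59))/4 = -38 + 45*(37/(3/2) - 32/59)/4 = -38 + 45*(37*(⅔) - 32/59)/4 = -38 + 45*(74/3 - 32/59)/4 = -38 + (45/4)*(4270/177) = -38 + 32025/118 = 27541/118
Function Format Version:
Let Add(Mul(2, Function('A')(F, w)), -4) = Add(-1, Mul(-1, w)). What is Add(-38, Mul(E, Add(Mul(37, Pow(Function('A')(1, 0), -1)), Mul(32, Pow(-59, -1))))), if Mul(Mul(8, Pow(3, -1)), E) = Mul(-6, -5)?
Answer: Rational(27541, 118) ≈ 233.40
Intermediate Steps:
Function('A')(F, w) = Add(Rational(3, 2), Mul(Rational(-1, 2), w)) (Function('A')(F, w) = Add(2, Mul(Rational(1, 2), Add(-1, Mul(-1, w)))) = Add(2, Add(Rational(-1, 2), Mul(Rational(-1, 2), w))) = Add(Rational(3, 2), Mul(Rational(-1, 2), w)))
E = Rational(45, 4) (E = Mul(Rational(3, 8), Mul(-6, -5)) = Mul(Rational(3, 8), 30) = Rational(45, 4) ≈ 11.250)
Add(-38, Mul(E, Add(Mul(37, Pow(Function('A')(1, 0), -1)), Mul(32, Pow(-59, -1))))) = Add(-38, Mul(Rational(45, 4), Add(Mul(37, Pow(Add(Rational(3, 2), Mul(Rational(-1, 2), 0)), -1)), Mul(32, Pow(-59, -1))))) = Add(-38, Mul(Rational(45, 4), Add(Mul(37, Pow(Add(Rational(3, 2), 0), -1)), Mul(32, Rational(-1, 59))))) = Add(-38, Mul(Rational(45, 4), Add(Mul(37, Pow(Rational(3, 2), -1)), Rational(-32, 59)))) = Add(-38, Mul(Rational(45, 4), Add(Mul(37, Rational(2, 3)), Rational(-32, 59)))) = Add(-38, Mul(Rational(45, 4), Add(Rational(74, 3), Rational(-32, 59)))) = Add(-38, Mul(Rational(45, 4), Rational(4270, 177))) = Add(-38, Rational(32025, 118)) = Rational(27541, 118)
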